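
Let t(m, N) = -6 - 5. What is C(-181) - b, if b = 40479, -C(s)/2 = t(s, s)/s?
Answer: -7326721/181 ≈ -40479.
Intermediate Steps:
t(m, N) = -11
C(s) = 22/s (C(s) = -(-22)/s = 22/s)
C(-181) - b = 22/(-181) - 1*40479 = 22*(-1/181) - 40479 = -22/181 - 40479 = -7326721/181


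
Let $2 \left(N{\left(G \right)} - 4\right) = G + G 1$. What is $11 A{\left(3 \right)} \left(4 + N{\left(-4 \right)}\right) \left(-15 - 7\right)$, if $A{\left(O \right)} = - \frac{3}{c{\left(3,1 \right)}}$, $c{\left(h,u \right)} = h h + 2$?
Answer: $264$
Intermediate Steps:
$c{\left(h,u \right)} = 2 + h^{2}$ ($c{\left(h,u \right)} = h^{2} + 2 = 2 + h^{2}$)
$N{\left(G \right)} = 4 + G$ ($N{\left(G \right)} = 4 + \frac{G + G 1}{2} = 4 + \frac{G + G}{2} = 4 + \frac{2 G}{2} = 4 + G$)
$A{\left(O \right)} = - \frac{3}{11}$ ($A{\left(O \right)} = - \frac{3}{2 + 3^{2}} = - \frac{3}{2 + 9} = - \frac{3}{11}$)
$11 A{\left(3 \right)} \left(4 + N{\left(-4 \right)}\right) \left(-15 - 7\right) = 11 \left(- \frac{3}{11}\right) \left(4 + \left(4 - 4\right)\right) \left(-15 - 7\right) = - 3 \left(4 + 0\right) \left(-22\right) = - 3 \cdot 4 \left(-22\right) = \left(-3\right) \left(-88\right) = 264$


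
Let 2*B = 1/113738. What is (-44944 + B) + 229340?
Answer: 41945664497/227476 ≈ 1.8440e+5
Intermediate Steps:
B = 1/227476 (B = (½)/113738 = (½)*(1/113738) = 1/227476 ≈ 4.3961e-6)
(-44944 + B) + 229340 = (-44944 + 1/227476) + 229340 = -10223681343/227476 + 229340 = 41945664497/227476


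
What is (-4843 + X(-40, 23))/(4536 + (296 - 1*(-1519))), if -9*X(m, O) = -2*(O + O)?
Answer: -43495/57159 ≈ -0.76095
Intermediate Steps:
X(m, O) = 4*O/9 (X(m, O) = -(-2)*(O + O)/9 = -(-2)*2*O/9 = -(-4)*O/9 = 4*O/9)
(-4843 + X(-40, 23))/(4536 + (296 - 1*(-1519))) = (-4843 + (4/9)*23)/(4536 + (296 - 1*(-1519))) = (-4843 + 92/9)/(4536 + (296 + 1519)) = -43495/(9*(4536 + 1815)) = -43495/9/6351 = -43495/9*1/6351 = -43495/57159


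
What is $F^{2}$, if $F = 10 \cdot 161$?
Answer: $2592100$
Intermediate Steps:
$F = 1610$
$F^{2} = 1610^{2} = 2592100$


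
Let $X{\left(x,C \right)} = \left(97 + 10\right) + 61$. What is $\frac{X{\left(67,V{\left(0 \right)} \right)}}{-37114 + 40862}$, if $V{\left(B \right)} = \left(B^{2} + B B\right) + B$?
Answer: $\frac{42}{937} \approx 0.044824$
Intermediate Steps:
$V{\left(B \right)} = B + 2 B^{2}$ ($V{\left(B \right)} = \left(B^{2} + B^{2}\right) + B = 2 B^{2} + B = B + 2 B^{2}$)
$X{\left(x,C \right)} = 168$ ($X{\left(x,C \right)} = 107 + 61 = 168$)
$\frac{X{\left(67,V{\left(0 \right)} \right)}}{-37114 + 40862} = \frac{168}{-37114 + 40862} = \frac{168}{3748} = 168 \cdot \frac{1}{3748} = \frac{42}{937}$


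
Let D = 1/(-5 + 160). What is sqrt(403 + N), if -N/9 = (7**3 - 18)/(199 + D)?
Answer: sqrt(41051100922)/10282 ≈ 19.705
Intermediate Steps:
D = 1/155 ≈ 0.0064516
N = -151125/10282 (N = -9*(7**3 - 18)/(199 + 1/155) = -9*(343 - 18)/30846/155 = -2925*155/30846 = -9*50375/30846 = -151125/10282 ≈ -14.698)
sqrt(403 + N) = sqrt(403 - 151125/10282) = sqrt(3992521/10282) = sqrt(41051100922)/10282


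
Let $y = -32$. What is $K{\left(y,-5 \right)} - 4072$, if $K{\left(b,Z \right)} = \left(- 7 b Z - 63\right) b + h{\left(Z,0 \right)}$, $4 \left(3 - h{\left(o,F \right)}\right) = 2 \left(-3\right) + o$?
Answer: $\frac{135159}{4} \approx 33790.0$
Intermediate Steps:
$h{\left(o,F \right)} = \frac{9}{2} - \frac{o}{4}$ ($h{\left(o,F \right)} = 3 - \frac{2 \left(-3\right) + o}{4} = 3 - \frac{-6 + o}{4} = 3 - \left(- \frac{3}{2} + \frac{o}{4}\right) = \frac{9}{2} - \frac{o}{4}$)
$K{\left(b,Z \right)} = \frac{9}{2} - \frac{Z}{4} + b \left(-63 - 7 Z b\right)$ ($K{\left(b,Z \right)} = \left(- 7 b Z - 63\right) b - \left(- \frac{9}{2} + \frac{Z}{4}\right) = \left(- 7 Z b - 63\right) b - \left(- \frac{9}{2} + \frac{Z}{4}\right) = \left(-63 - 7 Z b\right) b - \left(- \frac{9}{2} + \frac{Z}{4}\right) = b \left(-63 - 7 Z b\right) - \left(- \frac{9}{2} + \frac{Z}{4}\right) = \frac{9}{2} - \frac{Z}{4} + b \left(-63 - 7 Z b\right)$)
$K{\left(y,-5 \right)} - 4072 = \left(\frac{9}{2} - -2016 - - \frac{5}{4} - - 35 \left(-32\right)^{2}\right) - 4072 = \left(\frac{9}{2} + 2016 + \frac{5}{4} - \left(-35\right) 1024\right) - 4072 = \left(\frac{9}{2} + 2016 + \frac{5}{4} + 35840\right) - 4072 = \frac{151447}{4} - 4072 = \frac{135159}{4}$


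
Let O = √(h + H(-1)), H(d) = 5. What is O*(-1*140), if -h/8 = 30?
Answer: -140*I*√235 ≈ -2146.2*I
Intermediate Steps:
h = -240 (h = -8*30 = -240)
O = I*√235 (O = √(-240 + 5) = √(-235) = I*√235 ≈ 15.33*I)
O*(-1*140) = (I*√235)*(-1*140) = (I*√235)*(-140) = -140*I*√235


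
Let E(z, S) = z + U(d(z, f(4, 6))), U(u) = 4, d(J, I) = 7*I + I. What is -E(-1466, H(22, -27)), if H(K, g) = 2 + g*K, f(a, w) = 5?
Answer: 1462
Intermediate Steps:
d(J, I) = 8*I
H(K, g) = 2 + K*g
E(z, S) = 4 + z (E(z, S) = z + 4 = 4 + z)
-E(-1466, H(22, -27)) = -(4 - 1466) = -1*(-1462) = 1462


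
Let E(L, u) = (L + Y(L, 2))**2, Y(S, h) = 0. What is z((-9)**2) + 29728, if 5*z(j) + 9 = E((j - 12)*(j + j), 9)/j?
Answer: 338239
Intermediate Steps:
E(L, u) = L**2 (E(L, u) = (L + 0)**2 = L**2)
z(j) = -9/5 + 4*j*(-12 + j)**2/5 (z(j) = -9/5 + (((j - 12)*(j + j))**2/j)/5 = -9/5 + (((-12 + j)*(2*j))**2/j)/5 = -9/5 + ((2*j*(-12 + j))**2/j)/5 = -9/5 + ((4*j**2*(-12 + j)**2)/j)/5 = -9/5 + (4*j*(-12 + j)**2)/5 = -9/5 + 4*j*(-12 + j)**2/5)
z((-9)**2) + 29728 = (-9/5 + (4/5)*(-9)**2*(-12 + (-9)**2)**2) + 29728 = (-9/5 + (4/5)*81*(-12 + 81)**2) + 29728 = (-9/5 + (4/5)*81*69**2) + 29728 = (-9/5 + (4/5)*81*4761) + 29728 = (-9/5 + 1542564/5) + 29728 = 308511 + 29728 = 338239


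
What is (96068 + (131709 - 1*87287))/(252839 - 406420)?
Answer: -140490/153581 ≈ -0.91476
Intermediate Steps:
(96068 + (131709 - 1*87287))/(252839 - 406420) = (96068 + (131709 - 87287))/(-153581) = (96068 + 44422)*(-1/153581) = 140490*(-1/153581) = -140490/153581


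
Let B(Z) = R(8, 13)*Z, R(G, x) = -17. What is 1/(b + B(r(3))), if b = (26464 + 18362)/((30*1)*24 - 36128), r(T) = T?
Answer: -17704/925317 ≈ -0.019133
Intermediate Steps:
b = -22413/17704 (b = 44826/(30*24 - 36128) = 44826/(720 - 36128) = 44826/(-35408) = 44826*(-1/35408) = -22413/17704 ≈ -1.2660)
B(Z) = -17*Z
1/(b + B(r(3))) = 1/(-22413/17704 - 17*3) = 1/(-22413/17704 - 51) = 1/(-925317/17704) = -17704/925317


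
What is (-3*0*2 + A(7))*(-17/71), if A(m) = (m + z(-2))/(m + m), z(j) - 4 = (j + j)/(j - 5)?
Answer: -1377/6958 ≈ -0.19790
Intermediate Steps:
z(j) = 4 + 2*j/(-5 + j) (z(j) = 4 + (j + j)/(j - 5) = 4 + (2*j)/(-5 + j) = 4 + 2*j/(-5 + j))
A(m) = (32/7 + m)/(2*m) (A(m) = (m + 2*(-10 + 3*(-2))/(-5 - 2))/(m + m) = (m + 2*(-10 - 6)/(-7))/((2*m)) = (m + 2*(-⅐)*(-16))*(1/(2*m)) = (m + 32/7)*(1/(2*m)) = (32/7 + m)*(1/(2*m)) = (32/7 + m)/(2*m))
(-3*0*2 + A(7))*(-17/71) = (-3*0*2 + (1/14)*(32 + 7*7)/7)*(-17/71) = (0*2 + (1/14)*(⅐)*(32 + 49))*(-17*1/71) = (0 + (1/14)*(⅐)*81)*(-17/71) = (0 + 81/98)*(-17/71) = (81/98)*(-17/71) = -1377/6958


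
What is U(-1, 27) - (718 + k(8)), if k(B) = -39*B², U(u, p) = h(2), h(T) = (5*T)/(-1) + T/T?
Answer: 1769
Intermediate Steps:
h(T) = 1 - 5*T (h(T) = (5*T)*(-1) + 1 = -5*T + 1 = 1 - 5*T)
U(u, p) = -9 (U(u, p) = 1 - 5*2 = 1 - 10 = -9)
U(-1, 27) - (718 + k(8)) = -9 - (718 - 39*8²) = -9 - (718 - 39*64) = -9 - (718 - 2496) = -9 - 1*(-1778) = -9 + 1778 = 1769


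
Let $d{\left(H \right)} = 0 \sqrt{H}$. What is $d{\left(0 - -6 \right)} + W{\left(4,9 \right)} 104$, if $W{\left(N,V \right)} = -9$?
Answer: $-936$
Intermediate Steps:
$d{\left(H \right)} = 0$
$d{\left(0 - -6 \right)} + W{\left(4,9 \right)} 104 = 0 - 936 = -936$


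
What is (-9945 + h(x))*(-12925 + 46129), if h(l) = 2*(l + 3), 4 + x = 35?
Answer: -327955908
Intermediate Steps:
x = 31 (x = -4 + 35 = 31)
h(l) = 6 + 2*l (h(l) = 2*(3 + l) = 6 + 2*l)
(-9945 + h(x))*(-12925 + 46129) = (-9945 + (6 + 2*31))*(-12925 + 46129) = (-9945 + (6 + 62))*33204 = (-9945 + 68)*33204 = -9877*33204 = -327955908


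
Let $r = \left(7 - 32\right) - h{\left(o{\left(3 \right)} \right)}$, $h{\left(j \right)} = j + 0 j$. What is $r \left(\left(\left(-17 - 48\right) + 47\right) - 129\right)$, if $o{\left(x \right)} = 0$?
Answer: $3675$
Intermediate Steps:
$h{\left(j \right)} = j$ ($h{\left(j \right)} = j + 0 = j$)
$r = -25$ ($r = \left(7 - 32\right) - 0 = -25 + 0 = -25$)
$r \left(\left(\left(-17 - 48\right) + 47\right) - 129\right) = - 25 \left(\left(\left(-17 - 48\right) + 47\right) - 129\right) = - 25 \left(\left(-65 + 47\right) - 129\right) = - 25 \left(-18 - 129\right) = \left(-25\right) \left(-147\right) = 3675$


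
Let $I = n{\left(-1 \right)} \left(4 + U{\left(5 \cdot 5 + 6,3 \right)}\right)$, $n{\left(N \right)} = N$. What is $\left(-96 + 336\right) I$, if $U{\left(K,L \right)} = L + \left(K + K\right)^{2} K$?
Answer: $-28601040$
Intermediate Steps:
$U{\left(K,L \right)} = L + 4 K^{3}$ ($U{\left(K,L \right)} = L + \left(2 K\right)^{2} K = L + 4 K^{2} K = L + 4 K^{3}$)
$I = -119171$ ($I = - (4 + \left(3 + 4 \left(5 \cdot 5 + 6\right)^{3}\right)) = - (4 + \left(3 + 4 \left(25 + 6\right)^{3}\right)) = - (4 + \left(3 + 4 \cdot 31^{3}\right)) = - (4 + \left(3 + 4 \cdot 29791\right)) = - (4 + \left(3 + 119164\right)) = - (4 + 119167) = \left(-1\right) 119171 = -119171$)
$\left(-96 + 336\right) I = \left(-96 + 336\right) \left(-119171\right) = 240 \left(-119171\right) = -28601040$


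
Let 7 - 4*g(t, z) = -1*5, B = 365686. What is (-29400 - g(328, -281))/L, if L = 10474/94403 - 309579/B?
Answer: 15149942030322/379029719 ≈ 39970.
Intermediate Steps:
g(t, z) = 3 (g(t, z) = 7/4 - (-1)*5/4 = 7/4 - ¼*(-5) = 7/4 + 5/4 = 3)
L = -379029719/515251574 (L = 10474/94403 - 309579/365686 = -379029719/515251574 ≈ -0.73562)
(-29400 - g(328, -281))/L = (-29400 - 1*3)/(-379029719/515251574) = (-29400 - 3)*(-515251574/379029719) = -29403*(-515251574/379029719) = 15149942030322/379029719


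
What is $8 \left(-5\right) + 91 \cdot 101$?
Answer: $9151$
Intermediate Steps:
$8 \left(-5\right) + 91 \cdot 101 = -40 + 9191 = 9151$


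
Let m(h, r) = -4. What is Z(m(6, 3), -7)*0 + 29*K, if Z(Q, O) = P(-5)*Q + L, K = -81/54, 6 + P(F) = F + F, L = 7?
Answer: -87/2 ≈ -43.500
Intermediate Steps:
P(F) = -6 + 2*F (P(F) = -6 + (F + F) = -6 + 2*F)
K = -3/2 (K = -81*1/54 = -3/2 ≈ -1.5000)
Z(Q, O) = 7 - 16*Q (Z(Q, O) = (-6 + 2*(-5))*Q + 7 = (-6 - 10)*Q + 7 = -16*Q + 7 = 7 - 16*Q)
Z(m(6, 3), -7)*0 + 29*K = (7 - 16*(-4))*0 + 29*(-3/2) = (7 + 64)*0 - 87/2 = 71*0 - 87/2 = 0 - 87/2 = -87/2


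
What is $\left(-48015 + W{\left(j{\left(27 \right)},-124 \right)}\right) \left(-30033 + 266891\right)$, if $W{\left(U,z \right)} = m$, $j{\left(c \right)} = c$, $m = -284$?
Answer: $-11440004542$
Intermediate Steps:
$W{\left(U,z \right)} = -284$
$\left(-48015 + W{\left(j{\left(27 \right)},-124 \right)}\right) \left(-30033 + 266891\right) = \left(-48015 - 284\right) \left(-30033 + 266891\right) = \left(-48299\right) 236858 = -11440004542$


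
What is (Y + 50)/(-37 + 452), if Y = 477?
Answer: 527/415 ≈ 1.2699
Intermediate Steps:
(Y + 50)/(-37 + 452) = (477 + 50)/(-37 + 452) = 527/415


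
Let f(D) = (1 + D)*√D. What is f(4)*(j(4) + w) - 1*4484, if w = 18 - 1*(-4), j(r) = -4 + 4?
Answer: -4264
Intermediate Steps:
j(r) = 0
w = 22 (w = 18 + 4 = 22)
f(D) = √D*(1 + D)
f(4)*(j(4) + w) - 1*4484 = (√4*(1 + 4))*(0 + 22) - 1*4484 = (2*5)*22 - 4484 = 10*22 - 4484 = 220 - 4484 = -4264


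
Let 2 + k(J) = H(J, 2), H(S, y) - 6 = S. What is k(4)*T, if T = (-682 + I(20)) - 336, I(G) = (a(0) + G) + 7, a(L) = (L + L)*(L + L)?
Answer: -7928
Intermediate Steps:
H(S, y) = 6 + S
a(L) = 4*L**2 (a(L) = (2*L)*(2*L) = 4*L**2)
k(J) = 4 + J (k(J) = -2 + (6 + J) = 4 + J)
I(G) = 7 + G (I(G) = (4*0**2 + G) + 7 = (4*0 + G) + 7 = (0 + G) + 7 = G + 7 = 7 + G)
T = -991 (T = (-682 + (7 + 20)) - 336 = (-682 + 27) - 336 = -655 - 336 = -991)
k(4)*T = (4 + 4)*(-991) = 8*(-991) = -7928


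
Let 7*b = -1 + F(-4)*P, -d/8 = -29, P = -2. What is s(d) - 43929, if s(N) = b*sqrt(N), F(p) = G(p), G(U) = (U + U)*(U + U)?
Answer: -43929 - 258*sqrt(58)/7 ≈ -44210.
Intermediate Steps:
G(U) = 4*U**2 (G(U) = (2*U)*(2*U) = 4*U**2)
d = 232 (d = -8*(-29) = 232)
F(p) = 4*p**2
b = -129/7 (b = (-1 + (4*(-4)**2)*(-2))/7 = (-1 + (4*16)*(-2))/7 = (-1 + 64*(-2))/7 = (-1 - 128)/7 = (1/7)*(-129) = -129/7 ≈ -18.429)
s(N) = -129*sqrt(N)/7
s(d) - 43929 = -258*sqrt(58)/7 - 43929 = -43929 - 258*sqrt(58)/7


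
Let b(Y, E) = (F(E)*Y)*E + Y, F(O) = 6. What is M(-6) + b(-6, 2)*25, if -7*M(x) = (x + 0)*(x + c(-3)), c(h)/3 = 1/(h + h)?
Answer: -13689/7 ≈ -1955.6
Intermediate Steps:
c(h) = 3/(2*h) (c(h) = 3/(h + h) = 3/((2*h)) = 3*(1/(2*h)) = 3/(2*h))
b(Y, E) = Y + 6*E*Y (b(Y, E) = (6*Y)*E + Y = 6*E*Y + Y = Y + 6*E*Y)
M(x) = -x*(-1/2 + x)/7 (M(x) = -(x + 0)*(x + (3/2)/(-3))/7 = -x*(x + (3/2)*(-1/3))/7 = -x*(x - 1/2)/7 = -x*(-1/2 + x)/7)
M(-6) + b(-6, 2)*25 = (1/14)*(-6)*(1 - 2*(-6)) - 6*(1 + 6*2)*25 = (1/14)*(-6)*(1 + 12) - 6*(1 + 12)*25 = (1/14)*(-6)*13 - 6*13*25 = -39/7 - 78*25 = -39/7 - 1950 = -13689/7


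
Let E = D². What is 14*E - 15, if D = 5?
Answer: 335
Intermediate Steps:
E = 25 (E = 5² = 25)
14*E - 15 = 14*25 - 15 = 350 - 15 = 335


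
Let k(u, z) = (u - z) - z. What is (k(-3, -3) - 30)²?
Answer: 729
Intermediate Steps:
k(u, z) = u - 2*z
(k(-3, -3) - 30)² = ((-3 - 2*(-3)) - 30)² = ((-3 + 6) - 30)² = (3 - 30)² = (-27)² = 729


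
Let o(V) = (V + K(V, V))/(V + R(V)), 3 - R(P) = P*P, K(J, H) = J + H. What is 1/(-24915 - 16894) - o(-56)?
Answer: -2342367/44442967 ≈ -0.052705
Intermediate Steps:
K(J, H) = H + J
R(P) = 3 - P² (R(P) = 3 - P*P = 3 - P²)
o(V) = 3*V/(3 + V - V²) (o(V) = (V + (V + V))/(V + (3 - V²)) = (V + 2*V)/(3 + V - V²) = (3*V)/(3 + V - V²) = 3*V/(3 + V - V²))
1/(-24915 - 16894) - o(-56) = 1/(-24915 - 16894) - 3*(-56)/(3 - 56 - 1*(-56)²) = 1/(-41809) - 3*(-56)/(3 - 56 - 1*3136) = -1/41809 - 3*(-56)/(3 - 56 - 3136) = -1/41809 - 3*(-56)/(-3189) = -1/41809 - 3*(-56)*(-1)/3189 = -1/41809 - 1*56/1063 = -1/41809 - 56/1063 = -2342367/44442967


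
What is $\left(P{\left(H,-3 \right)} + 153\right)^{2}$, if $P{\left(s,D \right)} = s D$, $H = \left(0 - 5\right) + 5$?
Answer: $23409$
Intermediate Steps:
$H = 0$ ($H = -5 + 5 = 0$)
$P{\left(s,D \right)} = D s$
$\left(P{\left(H,-3 \right)} + 153\right)^{2} = \left(\left(-3\right) 0 + 153\right)^{2} = \left(0 + 153\right)^{2} = 153^{2} = 23409$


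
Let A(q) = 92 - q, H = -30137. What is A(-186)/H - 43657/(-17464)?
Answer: 1310836017/526312568 ≈ 2.4906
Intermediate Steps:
A(-186)/H - 43657/(-17464) = (92 - 1*(-186))/(-30137) - 43657/(-17464) = (92 + 186)*(-1/30137) - 43657*(-1/17464) = 278*(-1/30137) + 43657/17464 = -278/30137 + 43657/17464 = 1310836017/526312568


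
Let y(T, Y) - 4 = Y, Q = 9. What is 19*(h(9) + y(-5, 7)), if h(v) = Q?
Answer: 380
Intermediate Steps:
h(v) = 9
y(T, Y) = 4 + Y
19*(h(9) + y(-5, 7)) = 19*(9 + (4 + 7)) = 19*(9 + 11) = 19*20 = 380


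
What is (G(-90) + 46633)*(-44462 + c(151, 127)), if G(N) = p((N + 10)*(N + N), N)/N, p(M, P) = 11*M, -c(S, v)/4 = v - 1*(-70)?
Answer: -2030503250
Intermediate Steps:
c(S, v) = -280 - 4*v (c(S, v) = -4*(v - 1*(-70)) = -4*(v + 70) = -4*(70 + v) = -280 - 4*v)
G(N) = 220 + 22*N (G(N) = (11*((N + 10)*(N + N)))/N = (11*((10 + N)*(2*N)))/N = (11*(2*N*(10 + N)))/N = (22*N*(10 + N))/N = 220 + 22*N)
(G(-90) + 46633)*(-44462 + c(151, 127)) = ((220 + 22*(-90)) + 46633)*(-44462 + (-280 - 4*127)) = ((220 - 1980) + 46633)*(-44462 + (-280 - 508)) = (-1760 + 46633)*(-44462 - 788) = 44873*(-45250) = -2030503250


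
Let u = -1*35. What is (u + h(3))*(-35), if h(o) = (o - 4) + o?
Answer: 1155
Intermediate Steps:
h(o) = -4 + 2*o (h(o) = (-4 + o) + o = -4 + 2*o)
u = -35
(u + h(3))*(-35) = (-35 + (-4 + 2*3))*(-35) = (-35 + (-4 + 6))*(-35) = (-35 + 2)*(-35) = -33*(-35) = 1155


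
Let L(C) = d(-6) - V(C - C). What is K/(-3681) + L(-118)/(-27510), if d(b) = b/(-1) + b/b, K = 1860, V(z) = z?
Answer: -812609/1607370 ≈ -0.50555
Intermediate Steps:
d(b) = 1 - b (d(b) = b*(-1) + 1 = -b + 1 = 1 - b)
L(C) = 7 (L(C) = (1 - 1*(-6)) - (C - C) = (1 + 6) - 1*0 = 7 + 0 = 7)
K/(-3681) + L(-118)/(-27510) = 1860/(-3681) + 7/(-27510) = 1860*(-1/3681) + 7*(-1/27510) = -620/1227 - 1/3930 = -812609/1607370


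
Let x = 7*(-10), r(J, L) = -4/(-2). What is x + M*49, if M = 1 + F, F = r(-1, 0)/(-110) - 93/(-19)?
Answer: 227759/1045 ≈ 217.95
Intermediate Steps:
r(J, L) = 2 (r(J, L) = -4*(-½) = 2)
F = 5096/1045 (F = 2/(-110) - 93/(-19) = 2*(-1/110) - 93*(-1/19) = -1/55 + 93/19 = 5096/1045 ≈ 4.8766)
x = -70
M = 6141/1045 (M = 1 + 5096/1045 = 6141/1045 ≈ 5.8766)
x + M*49 = -70 + (6141/1045)*49 = -70 + 300909/1045 = 227759/1045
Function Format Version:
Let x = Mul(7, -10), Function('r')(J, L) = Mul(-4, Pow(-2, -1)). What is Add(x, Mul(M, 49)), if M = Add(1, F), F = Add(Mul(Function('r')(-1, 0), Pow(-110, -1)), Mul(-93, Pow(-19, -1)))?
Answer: Rational(227759, 1045) ≈ 217.95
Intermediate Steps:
Function('r')(J, L) = 2 (Function('r')(J, L) = Mul(-4, Rational(-1, 2)) = 2)
F = Rational(5096, 1045) (F = Add(Mul(2, Pow(-110, -1)), Mul(-93, Pow(-19, -1))) = Add(Mul(2, Rational(-1, 110)), Mul(-93, Rational(-1, 19))) = Add(Rational(-1, 55), Rational(93, 19)) = Rational(5096, 1045) ≈ 4.8766)
x = -70
M = Rational(6141, 1045) (M = Add(1, Rational(5096, 1045)) = Rational(6141, 1045) ≈ 5.8766)
Add(x, Mul(M, 49)) = Add(-70, Mul(Rational(6141, 1045), 49)) = Add(-70, Rational(300909, 1045)) = Rational(227759, 1045)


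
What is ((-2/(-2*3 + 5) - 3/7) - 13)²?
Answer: 6400/49 ≈ 130.61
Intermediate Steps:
((-2/(-2*3 + 5) - 3/7) - 13)² = ((-2/(-6 + 5) - 3*⅐) - 13)² = ((-2/(-1) - 3/7) - 13)² = ((-2*(-1) - 3/7) - 13)² = ((2 - 3/7) - 13)² = (11/7 - 13)² = (-80/7)² = 6400/49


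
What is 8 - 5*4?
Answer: -12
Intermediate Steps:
8 - 5*4 = 8 - 20 = -12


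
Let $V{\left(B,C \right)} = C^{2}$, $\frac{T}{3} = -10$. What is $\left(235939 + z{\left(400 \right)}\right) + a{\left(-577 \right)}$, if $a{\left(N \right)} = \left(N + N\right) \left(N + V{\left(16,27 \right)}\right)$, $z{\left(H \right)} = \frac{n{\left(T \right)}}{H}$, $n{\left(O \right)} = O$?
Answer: $\frac{2421237}{40} \approx 60531.0$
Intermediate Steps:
$T = -30$ ($T = 3 \left(-10\right) = -30$)
$z{\left(H \right)} = - \frac{30}{H}$
$a{\left(N \right)} = 2 N \left(729 + N\right)$ ($a{\left(N \right)} = \left(N + N\right) \left(N + 27^{2}\right) = 2 N \left(N + 729\right) = 2 N \left(729 + N\right)$)
$\left(235939 + z{\left(400 \right)}\right) + a{\left(-577 \right)} = \left(235939 - \frac{30}{400}\right) + 2 \left(-577\right) \left(729 - 577\right) = \left(235939 - \frac{3}{40}\right) + 2 \left(-577\right) 152 = \left(235939 - \frac{3}{40}\right) - 175408 = \frac{9437557}{40} - 175408 = \frac{2421237}{40}$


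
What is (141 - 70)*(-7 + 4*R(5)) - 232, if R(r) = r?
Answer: 691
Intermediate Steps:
(141 - 70)*(-7 + 4*R(5)) - 232 = (141 - 70)*(-7 + 4*5) - 232 = 71*(-7 + 20) - 232 = 71*13 - 232 = 923 - 232 = 691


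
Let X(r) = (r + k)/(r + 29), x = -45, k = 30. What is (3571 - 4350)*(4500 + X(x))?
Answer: -56099685/16 ≈ -3.5062e+6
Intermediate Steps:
X(r) = (30 + r)/(29 + r) (X(r) = (r + 30)/(r + 29) = (30 + r)/(29 + r))
(3571 - 4350)*(4500 + X(x)) = (3571 - 4350)*(4500 + (30 - 45)/(29 - 45)) = -779*(4500 - 15/(-16)) = -779*(4500 - 1/16*(-15)) = -779*(4500 + 15/16) = -779*72015/16 = -56099685/16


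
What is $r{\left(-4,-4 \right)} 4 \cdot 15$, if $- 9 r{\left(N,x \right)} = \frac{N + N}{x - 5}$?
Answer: $- \frac{160}{27} \approx -5.9259$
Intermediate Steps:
$r{\left(N,x \right)} = - \frac{2 N}{9 \left(-5 + x\right)}$ ($r{\left(N,x \right)} = - \frac{\left(N + N\right) \frac{1}{x - 5}}{9} = - \frac{2 N \frac{1}{-5 + x}}{9} = - \frac{2 N}{9 \left(-5 + x\right)}$)
$r{\left(-4,-4 \right)} 4 \cdot 15 = \left(-2\right) \left(-4\right) \frac{1}{-45 + 9 \left(-4\right)} 4 \cdot 15 = \left(-2\right) \left(-4\right) \frac{1}{-45 - 36} \cdot 60 = \left(-2\right) \left(-4\right) \frac{1}{-81} \cdot 60 = \left(-2\right) \left(-4\right) \left(- \frac{1}{81}\right) 60 = \left(- \frac{8}{81}\right) 60 = - \frac{160}{27}$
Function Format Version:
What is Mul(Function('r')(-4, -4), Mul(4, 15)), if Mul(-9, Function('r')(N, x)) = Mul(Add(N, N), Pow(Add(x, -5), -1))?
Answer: Rational(-160, 27) ≈ -5.9259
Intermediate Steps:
Function('r')(N, x) = Mul(Rational(-2, 9), N, Pow(Add(-5, x), -1)) (Function('r')(N, x) = Mul(Rational(-1, 9), Mul(Add(N, N), Pow(Add(x, -5), -1))) = Mul(Rational(-1, 9), Mul(Mul(2, N), Pow(Add(-5, x), -1))) = Mul(Rational(-1, 9), Mul(2, N, Pow(Add(-5, x), -1))) = Mul(Rational(-2, 9), N, Pow(Add(-5, x), -1)))
Mul(Function('r')(-4, -4), Mul(4, 15)) = Mul(Mul(-2, -4, Pow(Add(-45, Mul(9, -4)), -1)), Mul(4, 15)) = Mul(Mul(-2, -4, Pow(Add(-45, -36), -1)), 60) = Mul(Mul(-2, -4, Pow(-81, -1)), 60) = Mul(Mul(-2, -4, Rational(-1, 81)), 60) = Mul(Rational(-8, 81), 60) = Rational(-160, 27)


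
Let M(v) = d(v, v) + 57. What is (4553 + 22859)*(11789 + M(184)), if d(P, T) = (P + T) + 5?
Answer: 334947228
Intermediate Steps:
d(P, T) = 5 + P + T
M(v) = 62 + 2*v (M(v) = (5 + v + v) + 57 = (5 + 2*v) + 57 = 62 + 2*v)
(4553 + 22859)*(11789 + M(184)) = (4553 + 22859)*(11789 + (62 + 2*184)) = 27412*(11789 + (62 + 368)) = 27412*(11789 + 430) = 27412*12219 = 334947228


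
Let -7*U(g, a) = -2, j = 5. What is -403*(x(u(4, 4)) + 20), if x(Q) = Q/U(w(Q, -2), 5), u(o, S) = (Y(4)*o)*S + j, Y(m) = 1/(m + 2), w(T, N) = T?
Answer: -113243/6 ≈ -18874.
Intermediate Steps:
U(g, a) = 2/7 (U(g, a) = -⅐*(-2) = 2/7)
Y(m) = 1/(2 + m)
u(o, S) = 5 + S*o/6 (u(o, S) = (o/(2 + 4))*S + 5 = (o/6)*S + 5 = S*o/6 + 5 = 5 + S*o/6)
x(Q) = 7*Q/2 (x(Q) = Q/(2/7) = Q*(7/2) = 7*Q/2)
-403*(x(u(4, 4)) + 20) = -403*(7*(5 + (⅙)*4*4)/2 + 20) = -403*(7*(5 + 8/3)/2 + 20) = -403*((7/2)*(23/3) + 20) = -403*(161/6 + 20) = -403*281/6 = -113243/6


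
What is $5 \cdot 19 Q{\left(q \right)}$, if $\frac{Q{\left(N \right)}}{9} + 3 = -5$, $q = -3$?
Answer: $-6840$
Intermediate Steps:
$Q{\left(N \right)} = -72$ ($Q{\left(N \right)} = -27 + 9 \left(-5\right) = -27 - 45 = -72$)
$5 \cdot 19 Q{\left(q \right)} = 5 \cdot 19 \left(-72\right) = 95 \left(-72\right) = -6840$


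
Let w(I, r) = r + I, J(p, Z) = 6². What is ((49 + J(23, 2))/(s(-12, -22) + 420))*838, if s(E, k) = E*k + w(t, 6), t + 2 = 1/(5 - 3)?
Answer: 8380/81 ≈ 103.46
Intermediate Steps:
J(p, Z) = 36
t = -3/2 (t = -2 + 1/(5 - 3) = -2 + 1/2 = -2 + ½ = -3/2 ≈ -1.5000)
w(I, r) = I + r
s(E, k) = 9/2 + E*k (s(E, k) = E*k + (-3/2 + 6) = E*k + 9/2 = 9/2 + E*k)
((49 + J(23, 2))/(s(-12, -22) + 420))*838 = ((49 + 36)/((9/2 - 12*(-22)) + 420))*838 = (85/((9/2 + 264) + 420))*838 = (85/(537/2 + 420))*838 = (85/(1377/2))*838 = (85*(2/1377))*838 = (10/81)*838 = 8380/81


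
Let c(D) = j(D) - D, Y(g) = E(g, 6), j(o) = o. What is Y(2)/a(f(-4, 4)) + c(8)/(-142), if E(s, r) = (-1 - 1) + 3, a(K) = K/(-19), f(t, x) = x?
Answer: -19/4 ≈ -4.7500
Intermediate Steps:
a(K) = -K/19 (a(K) = K*(-1/19) = -K/19)
E(s, r) = 1 (E(s, r) = -2 + 3 = 1)
Y(g) = 1
c(D) = 0 (c(D) = D - D = 0)
Y(2)/a(f(-4, 4)) + c(8)/(-142) = 1/(-1/19*4) + 0/(-142) = 1/(-4/19) + 0*(-1/142) = 1*(-19/4) + 0 = -19/4 + 0 = -19/4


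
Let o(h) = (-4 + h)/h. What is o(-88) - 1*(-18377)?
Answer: 404317/22 ≈ 18378.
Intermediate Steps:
o(-88) - 1*(-18377) = (-4 - 88)/(-88) - 1*(-18377) = -1/88*(-92) + 18377 = 23/22 + 18377 = 404317/22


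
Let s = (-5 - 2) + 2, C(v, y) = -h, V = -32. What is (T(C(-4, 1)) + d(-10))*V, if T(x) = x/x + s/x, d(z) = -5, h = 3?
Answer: 224/3 ≈ 74.667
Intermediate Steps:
C(v, y) = -3 (C(v, y) = -1*3 = -3)
s = -5 (s = -7 + 2 = -5)
T(x) = 1 - 5/x (T(x) = x/x - 5/x = 1 - 5/x)
(T(C(-4, 1)) + d(-10))*V = ((-5 - 3)/(-3) - 5)*(-32) = (-⅓*(-8) - 5)*(-32) = (8/3 - 5)*(-32) = -7/3*(-32) = 224/3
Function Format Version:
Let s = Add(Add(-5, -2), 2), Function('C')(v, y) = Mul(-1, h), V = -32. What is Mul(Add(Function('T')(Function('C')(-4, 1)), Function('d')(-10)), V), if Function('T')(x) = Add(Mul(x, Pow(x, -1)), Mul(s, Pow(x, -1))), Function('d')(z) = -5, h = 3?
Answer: Rational(224, 3) ≈ 74.667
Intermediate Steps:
Function('C')(v, y) = -3 (Function('C')(v, y) = Mul(-1, 3) = -3)
s = -5 (s = Add(-7, 2) = -5)
Function('T')(x) = Add(1, Mul(-5, Pow(x, -1))) (Function('T')(x) = Add(Mul(x, Pow(x, -1)), Mul(-5, Pow(x, -1))) = Add(1, Mul(-5, Pow(x, -1))))
Mul(Add(Function('T')(Function('C')(-4, 1)), Function('d')(-10)), V) = Mul(Add(Mul(Pow(-3, -1), Add(-5, -3)), -5), -32) = Mul(Add(Mul(Rational(-1, 3), -8), -5), -32) = Mul(Add(Rational(8, 3), -5), -32) = Mul(Rational(-7, 3), -32) = Rational(224, 3)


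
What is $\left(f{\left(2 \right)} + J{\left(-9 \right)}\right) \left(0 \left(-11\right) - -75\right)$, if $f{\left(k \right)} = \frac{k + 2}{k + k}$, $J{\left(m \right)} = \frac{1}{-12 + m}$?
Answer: $\frac{500}{7} \approx 71.429$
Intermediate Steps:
$f{\left(k \right)} = \frac{2 + k}{2 k}$
$\left(f{\left(2 \right)} + J{\left(-9 \right)}\right) \left(0 \left(-11\right) - -75\right) = \left(\frac{2 + 2}{2 \cdot 2} + \frac{1}{-12 - 9}\right) \left(0 \left(-11\right) - -75\right) = \left(\frac{1}{2} \cdot \frac{1}{2} \cdot 4 + \frac{1}{-21}\right) \left(0 + 75\right) = \left(1 - \frac{1}{21}\right) 75 = \frac{20}{21} \cdot 75 = \frac{500}{7}$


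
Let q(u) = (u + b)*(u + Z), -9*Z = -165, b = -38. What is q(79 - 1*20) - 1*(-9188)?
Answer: 10812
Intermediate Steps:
Z = 55/3 (Z = -⅑*(-165) = 55/3 ≈ 18.333)
q(u) = (-38 + u)*(55/3 + u) (q(u) = (u - 38)*(u + 55/3) = (-38 + u)*(55/3 + u))
q(79 - 1*20) - 1*(-9188) = (-2090/3 + (79 - 1*20)² - 59*(79 - 1*20)/3) - 1*(-9188) = (-2090/3 + (79 - 20)² - 59*(79 - 20)/3) + 9188 = (-2090/3 + 59² - 59/3*59) + 9188 = (-2090/3 + 3481 - 3481/3) + 9188 = 1624 + 9188 = 10812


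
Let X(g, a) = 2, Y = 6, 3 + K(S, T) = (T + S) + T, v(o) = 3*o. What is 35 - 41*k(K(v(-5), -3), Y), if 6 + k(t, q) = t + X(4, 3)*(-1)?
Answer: 1347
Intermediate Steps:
K(S, T) = -3 + S + 2*T (K(S, T) = -3 + ((T + S) + T) = -3 + ((S + T) + T) = -3 + (S + 2*T) = -3 + S + 2*T)
k(t, q) = -8 + t (k(t, q) = -6 + (t + 2*(-1)) = -6 + (t - 2) = -6 + (-2 + t) = -8 + t)
35 - 41*k(K(v(-5), -3), Y) = 35 - 41*(-8 + (-3 + 3*(-5) + 2*(-3))) = 35 - 41*(-8 + (-3 - 15 - 6)) = 35 - 41*(-8 - 24) = 35 - 41*(-32) = 35 + 1312 = 1347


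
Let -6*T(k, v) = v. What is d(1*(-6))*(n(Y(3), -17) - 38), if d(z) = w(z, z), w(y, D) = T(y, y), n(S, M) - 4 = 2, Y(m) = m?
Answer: -32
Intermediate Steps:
T(k, v) = -v/6
n(S, M) = 6 (n(S, M) = 4 + 2 = 6)
w(y, D) = -y/6
d(z) = -z/6
d(1*(-6))*(n(Y(3), -17) - 38) = (-(-6)/6)*(6 - 38) = -⅙*(-6)*(-32) = 1*(-32) = -32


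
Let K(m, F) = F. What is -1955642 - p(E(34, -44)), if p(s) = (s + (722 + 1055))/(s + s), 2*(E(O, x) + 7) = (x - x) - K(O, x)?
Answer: -29335526/15 ≈ -1.9557e+6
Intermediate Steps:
E(O, x) = -7 - x/2 (E(O, x) = -7 + ((x - x) - x)/2 = -7 + (0 - x)/2 = -7 + (-x)/2 = -7 - x/2)
p(s) = (1777 + s)/(2*s) (p(s) = (s + 1777)/((2*s)) = (1777 + s)*(1/(2*s)) = (1777 + s)/(2*s))
-1955642 - p(E(34, -44)) = -1955642 - (1777 + (-7 - ½*(-44)))/(2*(-7 - ½*(-44))) = -1955642 - (1777 + (-7 + 22))/(2*(-7 + 22)) = -1955642 - (1777 + 15)/(2*15) = -1955642 - 1792/(2*15) = -1955642 - 1*896/15 = -1955642 - 896/15 = -29335526/15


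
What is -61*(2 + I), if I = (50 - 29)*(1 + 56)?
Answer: -73139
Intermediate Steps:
I = 1197 (I = 21*57 = 1197)
-61*(2 + I) = -61*(2 + 1197) = -61*1199 = -73139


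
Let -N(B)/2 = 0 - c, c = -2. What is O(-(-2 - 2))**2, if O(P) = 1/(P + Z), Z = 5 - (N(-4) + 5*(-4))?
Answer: 1/1089 ≈ 0.00091827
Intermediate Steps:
N(B) = -4 (N(B) = -2*(0 - 1*(-2)) = -2*(0 + 2) = -2*2 = -4)
Z = 29 (Z = 5 - (-4 + 5*(-4)) = 5 - (-4 - 20) = 5 - 1*(-24) = 5 + 24 = 29)
O(P) = 1/(29 + P) (O(P) = 1/(P + 29) = 1/(29 + P))
O(-(-2 - 2))**2 = (1/(29 - (-2 - 2)))**2 = (1/(29 - 1*(-4)))**2 = (1/(29 + 4))**2 = (1/33)**2 = 1/1089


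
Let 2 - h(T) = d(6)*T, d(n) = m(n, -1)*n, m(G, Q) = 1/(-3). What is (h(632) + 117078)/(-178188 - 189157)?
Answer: -118344/367345 ≈ -0.32216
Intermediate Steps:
m(G, Q) = -1/3
d(n) = -n/3
h(T) = 2 + 2*T (h(T) = 2 - (-1/3*6)*T = 2 - (-2)*T = 2 + 2*T)
(h(632) + 117078)/(-178188 - 189157) = ((2 + 2*632) + 117078)/(-178188 - 189157) = ((2 + 1264) + 117078)/(-367345) = (1266 + 117078)*(-1/367345) = 118344*(-1/367345) = -118344/367345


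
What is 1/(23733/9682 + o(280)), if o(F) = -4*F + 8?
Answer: -9682/10742651 ≈ -0.00090127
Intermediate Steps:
o(F) = 8 - 4*F
1/(23733/9682 + o(280)) = 1/(23733/9682 + (8 - 4*280)) = 1/(23733*(1/9682) + (8 - 1120)) = 1/(23733/9682 - 1112) = 1/(-10742651/9682) = -9682/10742651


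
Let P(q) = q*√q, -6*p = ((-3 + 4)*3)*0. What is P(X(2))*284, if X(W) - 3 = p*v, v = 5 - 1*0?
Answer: 852*√3 ≈ 1475.7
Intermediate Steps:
v = 5 (v = 5 + 0 = 5)
p = 0 (p = -(-3 + 4)*3*0/6 = -1*3*0/6 = -0/2 = -⅙*0 = 0)
X(W) = 3 (X(W) = 3 + 0*5 = 3 + 0 = 3)
P(q) = q^(3/2)
P(X(2))*284 = 3^(3/2)*284 = (3*√3)*284 = 852*√3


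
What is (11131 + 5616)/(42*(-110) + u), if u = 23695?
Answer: 16747/19075 ≈ 0.87796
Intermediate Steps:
(11131 + 5616)/(42*(-110) + u) = (11131 + 5616)/(42*(-110) + 23695) = 16747/(-4620 + 23695) = 16747/19075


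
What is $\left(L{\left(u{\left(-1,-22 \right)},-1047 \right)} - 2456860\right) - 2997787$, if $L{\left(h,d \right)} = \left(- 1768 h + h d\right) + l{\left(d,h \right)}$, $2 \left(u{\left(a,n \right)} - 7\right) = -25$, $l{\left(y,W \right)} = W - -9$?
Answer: $-5439161$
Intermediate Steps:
$l{\left(y,W \right)} = 9 + W$ ($l{\left(y,W \right)} = W + 9 = 9 + W$)
$u{\left(a,n \right)} = - \frac{11}{2}$ ($u{\left(a,n \right)} = 7 + \frac{1}{2} \left(-25\right) = 7 - \frac{25}{2} = - \frac{11}{2}$)
$L{\left(h,d \right)} = 9 - 1767 h + d h$ ($L{\left(h,d \right)} = \left(- 1768 h + h d\right) + \left(9 + h\right) = \left(- 1768 h + d h\right) + \left(9 + h\right) = 9 - 1767 h + d h$)
$\left(L{\left(u{\left(-1,-22 \right)},-1047 \right)} - 2456860\right) - 2997787 = \left(\left(9 - - \frac{19437}{2} - - \frac{11517}{2}\right) - 2456860\right) - 2997787 = \left(\left(9 + \frac{19437}{2} + \frac{11517}{2}\right) - 2456860\right) - 2997787 = \left(15486 - 2456860\right) - 2997787 = -2441374 - 2997787 = -5439161$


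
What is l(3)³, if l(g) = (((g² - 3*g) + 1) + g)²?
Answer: 4096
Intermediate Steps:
l(g) = (1 + g² - 2*g)² (l(g) = ((1 + g² - 3*g) + g)² = (1 + g² - 2*g)²)
l(3)³ = ((1 + 3² - 2*3)²)³ = ((1 + 9 - 6)²)³ = (4²)³ = 16³ = 4096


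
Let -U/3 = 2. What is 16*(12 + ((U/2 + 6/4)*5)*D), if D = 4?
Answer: -288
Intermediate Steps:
U = -6 (U = -3*2 = -6)
16*(12 + ((U/2 + 6/4)*5)*D) = 16*(12 + ((-6/2 + 6/4)*5)*4) = 16*(12 + ((-6*½ + 6*(¼))*5)*4) = 16*(12 + ((-3 + 3/2)*5)*4) = 16*(12 - 3/2*5*4) = 16*(12 - 15/2*4) = 16*(12 - 30) = 16*(-18) = -288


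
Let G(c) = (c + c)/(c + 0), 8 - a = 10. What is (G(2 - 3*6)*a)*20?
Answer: -80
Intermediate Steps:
a = -2 (a = 8 - 1*10 = 8 - 10 = -2)
G(c) = 2 (G(c) = (2*c)/c = 2)
(G(2 - 3*6)*a)*20 = (2*(-2))*20 = -4*20 = -80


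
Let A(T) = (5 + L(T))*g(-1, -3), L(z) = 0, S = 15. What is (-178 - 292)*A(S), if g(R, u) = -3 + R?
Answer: 9400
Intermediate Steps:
A(T) = -20 (A(T) = (5 + 0)*(-3 - 1) = 5*(-4) = -20)
(-178 - 292)*A(S) = (-178 - 292)*(-20) = -470*(-20) = 9400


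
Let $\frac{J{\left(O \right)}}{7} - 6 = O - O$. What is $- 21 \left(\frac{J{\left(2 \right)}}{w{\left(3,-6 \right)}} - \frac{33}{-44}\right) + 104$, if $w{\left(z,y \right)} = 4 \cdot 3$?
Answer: $\frac{59}{4} \approx 14.75$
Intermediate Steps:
$J{\left(O \right)} = 42$ ($J{\left(O \right)} = 42 + 7 \left(O - O\right) = 42 + 7 \cdot 0 = 42 + 0 = 42$)
$w{\left(z,y \right)} = 12$
$- 21 \left(\frac{J{\left(2 \right)}}{w{\left(3,-6 \right)}} - \frac{33}{-44}\right) + 104 = - 21 \left(\frac{42}{12} - \frac{33}{-44}\right) + 104 = - 21 \left(42 \cdot \frac{1}{12} - - \frac{3}{4}\right) + 104 = - 21 \left(\frac{7}{2} + \frac{3}{4}\right) + 104 = \left(-21\right) \frac{17}{4} + 104 = - \frac{357}{4} + 104 = \frac{59}{4}$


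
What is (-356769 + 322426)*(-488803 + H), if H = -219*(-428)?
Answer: 13567923353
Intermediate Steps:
H = 93732
(-356769 + 322426)*(-488803 + H) = (-356769 + 322426)*(-488803 + 93732) = -34343*(-395071) = 13567923353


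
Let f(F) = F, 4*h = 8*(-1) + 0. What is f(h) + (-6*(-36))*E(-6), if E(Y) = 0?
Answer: -2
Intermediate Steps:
h = -2 (h = (8*(-1) + 0)/4 = (-8 + 0)/4 = (¼)*(-8) = -2)
f(h) + (-6*(-36))*E(-6) = -2 - 6*(-36)*0 = -2 + 216*0 = -2 + 0 = -2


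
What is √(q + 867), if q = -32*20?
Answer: √227 ≈ 15.067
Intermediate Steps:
q = -640
√(q + 867) = √(-640 + 867) = √227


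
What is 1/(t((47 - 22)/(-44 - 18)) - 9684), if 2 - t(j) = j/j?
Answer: -1/9683 ≈ -0.00010327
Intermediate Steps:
t(j) = 1 (t(j) = 2 - j/j = 2 - 1*1 = 2 - 1 = 1)
1/(t((47 - 22)/(-44 - 18)) - 9684) = 1/(1 - 9684) = 1/(-9683) = -1/9683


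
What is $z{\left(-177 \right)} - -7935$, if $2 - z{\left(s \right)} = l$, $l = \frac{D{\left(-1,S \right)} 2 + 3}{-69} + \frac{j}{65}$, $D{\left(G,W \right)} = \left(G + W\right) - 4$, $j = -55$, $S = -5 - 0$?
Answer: $\frac{7120027}{897} \approx 7937.6$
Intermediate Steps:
$S = -5$ ($S = -5 + 0 = -5$)
$D{\left(G,W \right)} = -4 + G + W$
$l = - \frac{538}{897}$ ($l = \frac{\left(-4 - 1 - 5\right) 2 + 3}{-69} - \frac{55}{65} = \left(\left(-10\right) 2 + 3\right) \left(- \frac{1}{69}\right) - \frac{11}{13} = \left(-20 + 3\right) \left(- \frac{1}{69}\right) - \frac{11}{13} = \left(-17\right) \left(- \frac{1}{69}\right) - \frac{11}{13} = \frac{17}{69} - \frac{11}{13} = - \frac{538}{897} \approx -0.59978$)
$z{\left(s \right)} = \frac{2332}{897}$ ($z{\left(s \right)} = 2 - - \frac{538}{897} = 2 + \frac{538}{897} = \frac{2332}{897}$)
$z{\left(-177 \right)} - -7935 = \frac{2332}{897} - -7935 = \frac{2332}{897} + 7935 = \frac{7120027}{897}$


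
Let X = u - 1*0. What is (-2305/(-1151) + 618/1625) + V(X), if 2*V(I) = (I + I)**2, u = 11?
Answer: 457087693/1870375 ≈ 244.38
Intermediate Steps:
X = 11 (X = 11 - 1*0 = 11 + 0 = 11)
V(I) = 2*I**2 (V(I) = (I + I)**2/2 = (2*I)**2/2 = (4*I**2)/2 = 2*I**2)
(-2305/(-1151) + 618/1625) + V(X) = (-2305/(-1151) + 618/1625) + 2*11**2 = (-2305*(-1/1151) + 618*(1/1625)) + 2*121 = (2305/1151 + 618/1625) + 242 = 4456943/1870375 + 242 = 457087693/1870375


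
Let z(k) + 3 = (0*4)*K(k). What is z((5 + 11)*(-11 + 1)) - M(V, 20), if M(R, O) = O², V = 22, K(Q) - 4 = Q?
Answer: -403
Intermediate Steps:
K(Q) = 4 + Q
z(k) = -3 (z(k) = -3 + (0*4)*(4 + k) = -3 + 0*(4 + k) = -3 + 0 = -3)
z((5 + 11)*(-11 + 1)) - M(V, 20) = -3 - 1*20² = -3 - 1*400 = -3 - 400 = -403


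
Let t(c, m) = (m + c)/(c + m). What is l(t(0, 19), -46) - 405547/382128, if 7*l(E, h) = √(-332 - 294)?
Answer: -405547/382128 + I*√626/7 ≈ -1.0613 + 3.5743*I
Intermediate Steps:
t(c, m) = 1 (t(c, m) = (c + m)/(c + m) = 1)
l(E, h) = I*√626/7 (l(E, h) = √(-332 - 294)/7 = √(-626)/7 = (I*√626)/7 = I*√626/7)
l(t(0, 19), -46) - 405547/382128 = I*√626/7 - 405547/382128 = -405547/382128 + I*√626/7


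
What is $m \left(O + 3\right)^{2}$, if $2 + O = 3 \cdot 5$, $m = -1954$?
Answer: $-500224$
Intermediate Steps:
$O = 13$ ($O = -2 + 3 \cdot 5 = -2 + 15 = 13$)
$m \left(O + 3\right)^{2} = - 1954 \left(13 + 3\right)^{2} = - 1954 \cdot 16^{2} = \left(-1954\right) 256 = -500224$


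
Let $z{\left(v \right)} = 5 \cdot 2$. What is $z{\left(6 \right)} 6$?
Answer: $60$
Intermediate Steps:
$z{\left(v \right)} = 10$
$z{\left(6 \right)} 6 = 10 \cdot 6 = 60$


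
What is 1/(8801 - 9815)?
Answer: -1/1014 ≈ -0.00098619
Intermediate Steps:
1/(8801 - 9815) = 1/(-1014) = -1/1014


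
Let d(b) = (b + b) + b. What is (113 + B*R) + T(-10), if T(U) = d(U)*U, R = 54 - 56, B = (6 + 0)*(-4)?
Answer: 461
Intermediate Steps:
d(b) = 3*b (d(b) = 2*b + b = 3*b)
B = -24 (B = 6*(-4) = -24)
R = -2
T(U) = 3*U² (T(U) = (3*U)*U = 3*U²)
(113 + B*R) + T(-10) = (113 - 24*(-2)) + 3*(-10)² = (113 + 48) + 3*100 = 161 + 300 = 461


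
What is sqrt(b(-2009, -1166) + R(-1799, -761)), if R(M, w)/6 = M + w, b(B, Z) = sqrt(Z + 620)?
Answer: sqrt(-15360 + I*sqrt(546)) ≈ 0.0943 + 123.94*I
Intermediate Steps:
b(B, Z) = sqrt(620 + Z)
R(M, w) = 6*M + 6*w (R(M, w) = 6*(M + w) = 6*M + 6*w)
sqrt(b(-2009, -1166) + R(-1799, -761)) = sqrt(sqrt(620 - 1166) + (6*(-1799) + 6*(-761))) = sqrt(sqrt(-546) + (-10794 - 4566)) = sqrt(I*sqrt(546) - 15360) = sqrt(-15360 + I*sqrt(546))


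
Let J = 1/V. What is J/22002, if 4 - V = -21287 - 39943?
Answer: 1/1347270468 ≈ 7.4224e-10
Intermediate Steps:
V = 61234 (V = 4 - (-21287 - 39943) = 4 - 1*(-61230) = 4 + 61230 = 61234)
J = 1/61234 ≈ 1.6331e-5
J/22002 = (1/61234)/22002 = (1/61234)*(1/22002) = 1/1347270468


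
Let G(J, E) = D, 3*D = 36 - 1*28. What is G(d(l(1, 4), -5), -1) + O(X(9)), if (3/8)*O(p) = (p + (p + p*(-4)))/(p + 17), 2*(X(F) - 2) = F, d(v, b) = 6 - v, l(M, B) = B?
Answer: 56/47 ≈ 1.1915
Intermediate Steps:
D = 8/3 (D = (36 - 1*28)/3 = (36 - 28)/3 = (⅓)*8 = 8/3 ≈ 2.6667)
G(J, E) = 8/3
X(F) = 2 + F/2
O(p) = -16*p/(3*(17 + p)) (O(p) = 8*((p + (p + p*(-4)))/(p + 17))/3 = 8*((p + (p - 4*p))/(17 + p))/3 = 8*((p - 3*p)/(17 + p))/3 = 8*((-2*p)/(17 + p))/3 = 8*(-2*p/(17 + p))/3 = -16*p/(3*(17 + p)))
G(d(l(1, 4), -5), -1) + O(X(9)) = 8/3 - 16*(2 + (½)*9)/(51 + 3*(2 + (½)*9)) = 8/3 - 16*(2 + 9/2)/(51 + 3*(2 + 9/2)) = 8/3 - 16*13/2/(51 + 3*(13/2)) = 8/3 - 16*13/2/(51 + 39/2) = 8/3 - 16*13/2/141/2 = 8/3 - 16*13/2*2/141 = 8/3 - 208/141 = 56/47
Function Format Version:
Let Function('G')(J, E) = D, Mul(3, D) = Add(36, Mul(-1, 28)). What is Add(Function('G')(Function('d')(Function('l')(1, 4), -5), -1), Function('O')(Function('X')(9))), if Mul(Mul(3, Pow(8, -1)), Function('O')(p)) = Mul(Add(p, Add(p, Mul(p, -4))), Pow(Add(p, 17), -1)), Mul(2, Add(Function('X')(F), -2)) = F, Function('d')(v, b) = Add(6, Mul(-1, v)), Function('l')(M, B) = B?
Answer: Rational(56, 47) ≈ 1.1915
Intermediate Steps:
D = Rational(8, 3) (D = Mul(Rational(1, 3), Add(36, Mul(-1, 28))) = Mul(Rational(1, 3), Add(36, -28)) = Mul(Rational(1, 3), 8) = Rational(8, 3) ≈ 2.6667)
Function('G')(J, E) = Rational(8, 3)
Function('X')(F) = Add(2, Mul(Rational(1, 2), F))
Function('O')(p) = Mul(Rational(-16, 3), p, Pow(Add(17, p), -1)) (Function('O')(p) = Mul(Rational(8, 3), Mul(Add(p, Add(p, Mul(p, -4))), Pow(Add(p, 17), -1))) = Mul(Rational(8, 3), Mul(Add(p, Add(p, Mul(-4, p))), Pow(Add(17, p), -1))) = Mul(Rational(8, 3), Mul(Add(p, Mul(-3, p)), Pow(Add(17, p), -1))) = Mul(Rational(8, 3), Mul(Mul(-2, p), Pow(Add(17, p), -1))) = Mul(Rational(8, 3), Mul(-2, p, Pow(Add(17, p), -1))) = Mul(Rational(-16, 3), p, Pow(Add(17, p), -1)))
Add(Function('G')(Function('d')(Function('l')(1, 4), -5), -1), Function('O')(Function('X')(9))) = Add(Rational(8, 3), Mul(-16, Add(2, Mul(Rational(1, 2), 9)), Pow(Add(51, Mul(3, Add(2, Mul(Rational(1, 2), 9)))), -1))) = Add(Rational(8, 3), Mul(-16, Add(2, Rational(9, 2)), Pow(Add(51, Mul(3, Add(2, Rational(9, 2)))), -1))) = Add(Rational(8, 3), Mul(-16, Rational(13, 2), Pow(Add(51, Mul(3, Rational(13, 2))), -1))) = Add(Rational(8, 3), Mul(-16, Rational(13, 2), Pow(Add(51, Rational(39, 2)), -1))) = Add(Rational(8, 3), Mul(-16, Rational(13, 2), Pow(Rational(141, 2), -1))) = Add(Rational(8, 3), Mul(-16, Rational(13, 2), Rational(2, 141))) = Add(Rational(8, 3), Rational(-208, 141)) = Rational(56, 47)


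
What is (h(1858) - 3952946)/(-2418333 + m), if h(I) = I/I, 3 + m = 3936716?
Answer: -790589/303676 ≈ -2.6034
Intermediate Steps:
m = 3936713 (m = -3 + 3936716 = 3936713)
h(I) = 1
(h(1858) - 3952946)/(-2418333 + m) = (1 - 3952946)/(-2418333 + 3936713) = -3952945/1518380 = -3952945*1/1518380 = -790589/303676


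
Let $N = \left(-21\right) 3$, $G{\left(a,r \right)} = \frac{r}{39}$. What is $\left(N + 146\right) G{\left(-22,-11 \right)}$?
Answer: $- \frac{913}{39} \approx -23.41$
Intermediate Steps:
$G{\left(a,r \right)} = \frac{r}{39}$ ($G{\left(a,r \right)} = r \frac{1}{39} = \frac{r}{39}$)
$N = -63$
$\left(N + 146\right) G{\left(-22,-11 \right)} = \left(-63 + 146\right) \frac{1}{39} \left(-11\right) = 83 \left(- \frac{11}{39}\right) = - \frac{913}{39}$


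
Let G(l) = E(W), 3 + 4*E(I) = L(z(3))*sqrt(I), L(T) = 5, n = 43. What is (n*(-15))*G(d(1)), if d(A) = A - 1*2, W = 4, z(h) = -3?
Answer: -4515/4 ≈ -1128.8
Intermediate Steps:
E(I) = -3/4 + 5*sqrt(I)/4 (E(I) = -3/4 + (5*sqrt(I))/4 = -3/4 + 5*sqrt(I)/4)
d(A) = -2 + A (d(A) = A - 2 = -2 + A)
G(l) = 7/4 (G(l) = -3/4 + 5*sqrt(4)/4 = -3/4 + (5/4)*2 = -3/4 + 5/2 = 7/4)
(n*(-15))*G(d(1)) = (43*(-15))*(7/4) = -645*7/4 = -4515/4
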